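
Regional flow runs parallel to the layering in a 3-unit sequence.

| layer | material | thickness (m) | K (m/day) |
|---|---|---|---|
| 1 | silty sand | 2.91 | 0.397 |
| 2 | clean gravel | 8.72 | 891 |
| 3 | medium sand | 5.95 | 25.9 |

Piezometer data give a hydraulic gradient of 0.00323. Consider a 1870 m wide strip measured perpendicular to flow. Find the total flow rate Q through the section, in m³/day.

47900

Flow is parallel to layering, so each bed carries its own Darcy discharge and the transmissivities add.
Σ(K_i·b_i) = 0.397×2.91 + 891×8.72 + 25.9×5.95 = 7925 m²/day.
Hydraulic gradient i = 0.00323.
Q = Σ(K_i·b_i) · W · i = 7925 × 1870 × 0.003230 = 47866 m³/day.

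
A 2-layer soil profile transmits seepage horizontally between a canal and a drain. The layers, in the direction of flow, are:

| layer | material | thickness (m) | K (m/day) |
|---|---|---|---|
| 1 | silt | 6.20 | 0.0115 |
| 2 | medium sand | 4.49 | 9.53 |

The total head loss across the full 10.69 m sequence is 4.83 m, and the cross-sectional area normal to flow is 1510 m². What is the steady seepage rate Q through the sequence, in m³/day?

Flow is perpendicular to layering, so the layers act in series and the equivalent K is the thickness-weighted harmonic mean.
Total thickness L = 6.20 + 4.49 = 10.69 m.
Σ(b_i/K_i) = 6.20/0.0115 + 4.49/9.53 = 539.6 d.
K_eq = L / Σ(b_i/K_i) = 10.69 / 539.6 = 0.01981 m/day.
Q = K_eq · A · (Δh/L) = 0.01981 × 1510 × (4.83/10.69) = 13.52 m³/day.

13.5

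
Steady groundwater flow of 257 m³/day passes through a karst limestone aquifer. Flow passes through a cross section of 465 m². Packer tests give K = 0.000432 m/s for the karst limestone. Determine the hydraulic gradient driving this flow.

Convert K: 0.000432 m/s × 86400 = 37.32 m/day.
From Q = K·A·i, i = Q / (K·A) = 257 / (37.32 × 465.0) = 0.01481.

0.0148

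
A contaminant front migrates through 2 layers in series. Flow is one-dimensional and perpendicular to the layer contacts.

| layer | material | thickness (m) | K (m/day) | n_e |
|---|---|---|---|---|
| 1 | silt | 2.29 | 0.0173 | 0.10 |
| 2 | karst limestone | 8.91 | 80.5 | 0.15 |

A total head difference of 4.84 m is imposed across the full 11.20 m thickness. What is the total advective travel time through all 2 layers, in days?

With flow normal to the layers, continuity requires the same specific discharge q through every layer.
Σ(b_i/K_i) = 2.29/0.0173 + 8.91/80.5 = 132.5 d.
q = Δh / Σ(b_i/K_i) = 4.84 / 132.5 = 0.03653 m/day.
In each layer the seepage velocity is v_i = q/n_i, so the layer transit time is t_i = b_i·n_i / q:
  layer 1 (silt): t_1 = 2.29 × 0.10 / 0.03653 = 6.268 d
  layer 2 (karst limestone): t_2 = 8.91 × 0.15 / 0.03653 = 36.58 d
Total t = Σ t_i = 42.85 days.

42.9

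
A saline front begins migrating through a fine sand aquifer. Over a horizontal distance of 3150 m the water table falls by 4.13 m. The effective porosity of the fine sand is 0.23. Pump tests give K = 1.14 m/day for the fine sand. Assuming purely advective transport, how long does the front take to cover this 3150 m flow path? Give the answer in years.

1330

Hydraulic gradient i = Δh / L = 4.13 / 3150 = 0.001311.
Darcy flux q = K · i = 1.140 × 0.001311 = 0.001495 m/day.
Seepage velocity v = q / n_e = 0.001495 / 0.23 = 0.006499 m/day.
Travel time t = L / v = 3150 / 0.006499 = 4.847e+05 days = 1327 years.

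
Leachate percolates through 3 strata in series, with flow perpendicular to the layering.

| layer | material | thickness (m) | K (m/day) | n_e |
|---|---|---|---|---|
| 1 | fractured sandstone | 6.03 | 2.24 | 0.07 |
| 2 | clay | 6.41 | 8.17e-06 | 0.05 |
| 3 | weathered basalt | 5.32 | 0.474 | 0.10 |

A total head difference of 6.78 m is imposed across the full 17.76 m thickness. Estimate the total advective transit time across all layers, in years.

With flow normal to the layers, continuity requires the same specific discharge q through every layer.
Σ(b_i/K_i) = 6.03/2.24 + 6.41/8.17e-06 + 5.32/0.474 = 7.846e+05 d.
q = Δh / Σ(b_i/K_i) = 6.78 / 7.846e+05 = 8.641e-06 m/day.
In each layer the seepage velocity is v_i = q/n_i, so the layer transit time is t_i = b_i·n_i / q:
  layer 1 (fractured sandstone): t_1 = 6.03 × 0.07 / 8.641e-06 = 48846 d
  layer 2 (clay): t_2 = 6.41 × 0.05 / 8.641e-06 = 37089 d
  layer 3 (weathered basalt): t_3 = 5.32 × 0.10 / 8.641e-06 = 61564 d
Total t = Σ t_i = 1.475e+05 days = 403.8 years.

404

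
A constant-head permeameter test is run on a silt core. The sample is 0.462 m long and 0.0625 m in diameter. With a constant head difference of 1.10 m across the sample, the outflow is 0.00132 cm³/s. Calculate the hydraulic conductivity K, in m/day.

Cross-sectional area A = π·(d/2)² = π × (0.0625/2)² = 0.003068 m².
Convert discharge: 0.00132 cm³/s = 1.320e-09 m³/s.
Darcy's law rearranged: K = Q·L / (A·Δh) = 1.320e-09 × 0.462 / (0.003068 × 1.10) = 1.807e-07 m/s = 0.01561 m/day.

0.0156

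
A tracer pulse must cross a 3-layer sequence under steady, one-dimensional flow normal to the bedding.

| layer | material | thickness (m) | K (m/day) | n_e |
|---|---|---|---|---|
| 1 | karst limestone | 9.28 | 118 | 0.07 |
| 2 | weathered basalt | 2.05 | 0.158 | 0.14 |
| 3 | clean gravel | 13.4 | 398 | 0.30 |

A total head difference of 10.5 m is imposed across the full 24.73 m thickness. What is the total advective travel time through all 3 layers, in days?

6.18

With flow normal to the layers, continuity requires the same specific discharge q through every layer.
Σ(b_i/K_i) = 9.28/118 + 2.05/0.158 + 13.4/398 = 13.09 d.
q = Δh / Σ(b_i/K_i) = 10.5 / 13.09 = 0.8023 m/day.
In each layer the seepage velocity is v_i = q/n_i, so the layer transit time is t_i = b_i·n_i / q:
  layer 1 (karst limestone): t_1 = 9.28 × 0.07 / 0.8023 = 0.8096 d
  layer 2 (weathered basalt): t_2 = 2.05 × 0.14 / 0.8023 = 0.3577 d
  layer 3 (clean gravel): t_3 = 13.4 × 0.30 / 0.8023 = 5.010 d
Total t = Σ t_i = 6.178 days.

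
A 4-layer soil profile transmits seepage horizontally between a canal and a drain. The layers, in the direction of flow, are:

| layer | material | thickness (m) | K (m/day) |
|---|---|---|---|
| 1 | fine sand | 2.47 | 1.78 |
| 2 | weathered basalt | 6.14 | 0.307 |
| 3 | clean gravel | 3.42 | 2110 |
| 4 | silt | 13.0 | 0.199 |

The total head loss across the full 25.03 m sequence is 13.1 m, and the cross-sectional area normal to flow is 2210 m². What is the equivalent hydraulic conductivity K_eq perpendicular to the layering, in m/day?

Flow is perpendicular to layering, so the layers act in series and the equivalent K is the thickness-weighted harmonic mean.
Total thickness L = 2.47 + 6.14 + 3.42 + 13.0 = 25.03 m.
Σ(b_i/K_i) = 2.47/1.78 + 6.14/0.307 + 3.42/2110 + 13.0/0.199 = 86.72 d.
K_eq = L / Σ(b_i/K_i) = 25.03 / 86.72 = 0.2886 m/day.

0.289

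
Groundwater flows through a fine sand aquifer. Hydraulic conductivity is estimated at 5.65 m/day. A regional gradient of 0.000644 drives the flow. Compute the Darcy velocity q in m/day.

0.00364

Hydraulic gradient i = 0.000644.
Specific discharge q = K · i = 5.650 × 0.0006440 = 0.003639 m/day.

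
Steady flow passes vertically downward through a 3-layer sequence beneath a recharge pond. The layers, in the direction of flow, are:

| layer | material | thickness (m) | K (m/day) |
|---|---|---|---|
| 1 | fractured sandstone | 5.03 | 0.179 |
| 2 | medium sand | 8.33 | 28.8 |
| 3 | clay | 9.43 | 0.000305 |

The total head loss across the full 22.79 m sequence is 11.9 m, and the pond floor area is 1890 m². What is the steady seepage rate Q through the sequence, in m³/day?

0.727

Flow is perpendicular to layering, so the layers act in series and the equivalent K is the thickness-weighted harmonic mean.
Total thickness L = 5.03 + 8.33 + 9.43 = 22.79 m.
Σ(b_i/K_i) = 5.03/0.179 + 8.33/28.8 + 9.43/0.000305 = 30946 d.
K_eq = L / Σ(b_i/K_i) = 22.79 / 30946 = 0.0007364 m/day.
Q = K_eq · A · (Δh/L) = 0.0007364 × 1890 × (11.9/22.79) = 0.7268 m³/day.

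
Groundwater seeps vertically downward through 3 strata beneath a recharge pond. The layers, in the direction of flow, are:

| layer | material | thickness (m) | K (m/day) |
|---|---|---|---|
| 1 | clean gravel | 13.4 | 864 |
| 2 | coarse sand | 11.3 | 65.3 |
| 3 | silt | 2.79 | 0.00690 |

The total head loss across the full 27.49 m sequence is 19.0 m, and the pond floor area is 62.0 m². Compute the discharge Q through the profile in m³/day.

Flow is perpendicular to layering, so the layers act in series and the equivalent K is the thickness-weighted harmonic mean.
Total thickness L = 13.4 + 11.3 + 2.79 = 27.49 m.
Σ(b_i/K_i) = 13.4/864 + 11.3/65.3 + 2.79/0.00690 = 404.5 d.
K_eq = L / Σ(b_i/K_i) = 27.49 / 404.5 = 0.06795 m/day.
Q = K_eq · A · (Δh/L) = 0.06795 × 62.0 × (19.0/27.49) = 2.912 m³/day.

2.91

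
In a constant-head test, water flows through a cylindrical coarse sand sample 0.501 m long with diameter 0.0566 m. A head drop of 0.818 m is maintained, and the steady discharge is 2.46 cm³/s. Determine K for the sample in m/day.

Cross-sectional area A = π·(d/2)² = π × (0.0566/2)² = 0.002516 m².
Convert discharge: 2.46 cm³/s = 2.460e-06 m³/s.
Darcy's law rearranged: K = Q·L / (A·Δh) = 2.460e-06 × 0.501 / (0.002516 × 0.818) = 0.0005988 m/s = 51.74 m/day.

51.7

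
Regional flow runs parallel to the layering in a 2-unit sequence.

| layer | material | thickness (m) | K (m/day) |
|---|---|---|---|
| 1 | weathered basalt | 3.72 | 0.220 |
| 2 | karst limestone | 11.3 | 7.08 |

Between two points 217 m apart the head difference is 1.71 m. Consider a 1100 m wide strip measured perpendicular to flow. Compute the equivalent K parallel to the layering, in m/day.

5.38

Flow is parallel to layering, so each bed carries its own Darcy discharge and the transmissivities add.
Σ(K_i·b_i) = 0.220×3.72 + 7.08×11.3 = 80.82 m²/day.
Total thickness b = 15.02 m, so K_eq = Σ(K_i·b_i)/b = 5.381 m/day.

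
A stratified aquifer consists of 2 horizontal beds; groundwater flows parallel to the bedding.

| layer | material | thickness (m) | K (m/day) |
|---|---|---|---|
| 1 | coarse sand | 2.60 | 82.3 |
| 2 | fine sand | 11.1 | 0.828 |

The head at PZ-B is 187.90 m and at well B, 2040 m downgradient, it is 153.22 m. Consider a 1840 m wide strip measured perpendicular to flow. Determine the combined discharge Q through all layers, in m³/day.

Flow is parallel to layering, so each bed carries its own Darcy discharge and the transmissivities add.
Σ(K_i·b_i) = 82.3×2.60 + 0.828×11.1 = 223.2 m²/day.
Hydraulic gradient i = (187.90 − 153.22) / 2040 = 34.68 / 2040 = 0.01700.
Q = Σ(K_i·b_i) · W · i = 223.2 × 1840 × 0.01700 = 6981 m³/day.

6980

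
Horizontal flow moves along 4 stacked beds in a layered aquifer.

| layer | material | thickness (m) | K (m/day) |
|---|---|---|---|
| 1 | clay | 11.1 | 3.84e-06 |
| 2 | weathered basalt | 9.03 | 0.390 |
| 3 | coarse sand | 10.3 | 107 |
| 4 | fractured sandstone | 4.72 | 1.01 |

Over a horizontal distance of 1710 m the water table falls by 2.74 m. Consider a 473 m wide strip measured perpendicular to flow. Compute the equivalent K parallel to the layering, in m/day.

31.6

Flow is parallel to layering, so each bed carries its own Darcy discharge and the transmissivities add.
Σ(K_i·b_i) = 3.84e-06×11.1 + 0.390×9.03 + 107×10.3 + 1.01×4.72 = 1110 m²/day.
Total thickness b = 35.15 m, so K_eq = Σ(K_i·b_i)/b = 31.59 m/day.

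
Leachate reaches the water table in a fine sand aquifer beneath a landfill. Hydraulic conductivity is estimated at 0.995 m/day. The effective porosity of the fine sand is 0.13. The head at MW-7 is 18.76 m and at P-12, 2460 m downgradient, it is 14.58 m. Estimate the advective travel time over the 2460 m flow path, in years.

518

Hydraulic gradient i = (18.76 − 14.58) / 2460 = 4.18 / 2460 = 0.001699.
Darcy flux q = K · i = 0.9950 × 0.001699 = 0.001691 m/day.
Seepage velocity v = q / n_e = 0.001691 / 0.13 = 0.01301 m/day.
Travel time t = L / v = 2460 / 0.01301 = 1.892e+05 days = 517.9 years.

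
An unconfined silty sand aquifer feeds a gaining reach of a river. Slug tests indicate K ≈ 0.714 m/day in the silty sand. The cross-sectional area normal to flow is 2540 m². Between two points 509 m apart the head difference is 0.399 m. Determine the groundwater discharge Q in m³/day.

1.42

Hydraulic gradient i = Δh / L = 0.399 / 509 = 0.0007839.
Darcy's law: Q = K · A · i = 0.7140 × 2540 × 0.0007839 = 1.422 m³/day.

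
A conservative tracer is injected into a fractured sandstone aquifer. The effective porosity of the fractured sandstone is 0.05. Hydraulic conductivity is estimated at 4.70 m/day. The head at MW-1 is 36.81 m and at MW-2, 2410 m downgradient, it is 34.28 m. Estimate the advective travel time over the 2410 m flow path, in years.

Hydraulic gradient i = (36.81 − 34.28) / 2410 = 2.53 / 2410 = 0.001050.
Darcy flux q = K · i = 4.700 × 0.001050 = 0.004934 m/day.
Seepage velocity v = q / n_e = 0.004934 / 0.05 = 0.09868 m/day.
Travel time t = L / v = 2410 / 0.09868 = 24422 days = 66.86 years.

66.9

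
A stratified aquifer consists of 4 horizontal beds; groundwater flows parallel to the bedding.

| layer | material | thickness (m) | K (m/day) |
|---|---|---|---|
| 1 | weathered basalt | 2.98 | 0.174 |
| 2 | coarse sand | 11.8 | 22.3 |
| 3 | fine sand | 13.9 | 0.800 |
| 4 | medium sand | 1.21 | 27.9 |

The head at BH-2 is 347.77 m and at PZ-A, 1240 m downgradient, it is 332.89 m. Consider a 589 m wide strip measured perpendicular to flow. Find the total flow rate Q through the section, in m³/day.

Flow is parallel to layering, so each bed carries its own Darcy discharge and the transmissivities add.
Σ(K_i·b_i) = 0.174×2.98 + 22.3×11.8 + 0.800×13.9 + 27.9×1.21 = 308.5 m²/day.
Hydraulic gradient i = (347.77 − 332.89) / 1240 = 14.88 / 1240 = 0.01200.
Q = Σ(K_i·b_i) · W · i = 308.5 × 589 × 0.01200 = 2181 m³/day.

2180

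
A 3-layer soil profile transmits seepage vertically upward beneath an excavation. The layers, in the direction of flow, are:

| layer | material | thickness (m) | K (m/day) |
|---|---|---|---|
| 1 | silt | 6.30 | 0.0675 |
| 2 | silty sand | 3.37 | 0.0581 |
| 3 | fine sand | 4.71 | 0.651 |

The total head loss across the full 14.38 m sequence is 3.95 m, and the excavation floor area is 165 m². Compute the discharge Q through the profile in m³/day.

Flow is perpendicular to layering, so the layers act in series and the equivalent K is the thickness-weighted harmonic mean.
Total thickness L = 6.30 + 3.37 + 4.71 = 14.38 m.
Σ(b_i/K_i) = 6.30/0.0675 + 3.37/0.0581 + 4.71/0.651 = 158.6 d.
K_eq = L / Σ(b_i/K_i) = 14.38 / 158.6 = 0.09068 m/day.
Q = K_eq · A · (Δh/L) = 0.09068 × 165 × (3.95/14.38) = 4.110 m³/day.

4.11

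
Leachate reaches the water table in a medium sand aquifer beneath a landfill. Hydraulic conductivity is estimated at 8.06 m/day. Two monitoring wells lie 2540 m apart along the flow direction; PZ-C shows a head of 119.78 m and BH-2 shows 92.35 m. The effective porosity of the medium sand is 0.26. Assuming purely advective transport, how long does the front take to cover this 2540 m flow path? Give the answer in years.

20.8

Hydraulic gradient i = (119.78 − 92.35) / 2540 = 27.43 / 2540 = 0.01080.
Darcy flux q = K · i = 8.060 × 0.01080 = 0.08704 m/day.
Seepage velocity v = q / n_e = 0.08704 / 0.26 = 0.3348 m/day.
Travel time t = L / v = 2540 / 0.3348 = 7587 days = 20.77 years.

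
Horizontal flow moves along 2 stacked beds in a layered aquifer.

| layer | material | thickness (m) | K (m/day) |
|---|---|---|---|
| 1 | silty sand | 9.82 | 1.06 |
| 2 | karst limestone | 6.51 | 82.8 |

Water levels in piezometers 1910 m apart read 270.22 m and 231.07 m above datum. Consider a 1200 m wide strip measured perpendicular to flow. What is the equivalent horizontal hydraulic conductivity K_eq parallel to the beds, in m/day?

Flow is parallel to layering, so each bed carries its own Darcy discharge and the transmissivities add.
Σ(K_i·b_i) = 1.06×9.82 + 82.8×6.51 = 549.4 m²/day.
Total thickness b = 16.33 m, so K_eq = Σ(K_i·b_i)/b = 33.65 m/day.

33.6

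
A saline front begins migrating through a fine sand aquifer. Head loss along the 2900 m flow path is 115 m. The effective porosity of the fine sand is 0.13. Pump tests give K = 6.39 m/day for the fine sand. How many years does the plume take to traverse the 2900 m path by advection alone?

4.07

Hydraulic gradient i = Δh / L = 115 / 2900 = 0.03966.
Darcy flux q = K · i = 6.390 × 0.03966 = 0.2534 m/day.
Seepage velocity v = q / n_e = 0.2534 / 0.13 = 1.949 m/day.
Travel time t = L / v = 2900 / 1.949 = 1488 days = 4.073 years.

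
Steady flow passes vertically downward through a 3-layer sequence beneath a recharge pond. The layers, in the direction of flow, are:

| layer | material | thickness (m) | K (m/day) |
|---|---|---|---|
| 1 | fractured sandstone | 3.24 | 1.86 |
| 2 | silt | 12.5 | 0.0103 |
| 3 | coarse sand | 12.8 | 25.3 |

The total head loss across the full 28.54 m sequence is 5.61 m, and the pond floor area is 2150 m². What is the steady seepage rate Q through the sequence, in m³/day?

Flow is perpendicular to layering, so the layers act in series and the equivalent K is the thickness-weighted harmonic mean.
Total thickness L = 3.24 + 12.5 + 12.8 = 28.54 m.
Σ(b_i/K_i) = 3.24/1.86 + 12.5/0.0103 + 12.8/25.3 = 1216 d.
K_eq = L / Σ(b_i/K_i) = 28.54 / 1216 = 0.02347 m/day.
Q = K_eq · A · (Δh/L) = 0.02347 × 2150 × (5.61/28.54) = 9.920 m³/day.

9.92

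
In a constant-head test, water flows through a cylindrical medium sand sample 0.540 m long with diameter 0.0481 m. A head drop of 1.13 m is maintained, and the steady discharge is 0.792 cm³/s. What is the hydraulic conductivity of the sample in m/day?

Cross-sectional area A = π·(d/2)² = π × (0.0481/2)² = 0.001817 m².
Convert discharge: 0.792 cm³/s = 7.920e-07 m³/s.
Darcy's law rearranged: K = Q·L / (A·Δh) = 7.920e-07 × 0.540 / (0.001817 × 1.13) = 0.0002083 m/s = 18.00 m/day.

18.0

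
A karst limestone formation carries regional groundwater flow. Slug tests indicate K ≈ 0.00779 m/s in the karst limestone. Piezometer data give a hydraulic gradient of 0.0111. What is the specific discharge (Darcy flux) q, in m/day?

7.47

Convert K: 0.00779 m/s × 86400 = 673.1 m/day.
Hydraulic gradient i = 0.0111.
Specific discharge q = K · i = 673.1 × 0.01110 = 7.471 m/day.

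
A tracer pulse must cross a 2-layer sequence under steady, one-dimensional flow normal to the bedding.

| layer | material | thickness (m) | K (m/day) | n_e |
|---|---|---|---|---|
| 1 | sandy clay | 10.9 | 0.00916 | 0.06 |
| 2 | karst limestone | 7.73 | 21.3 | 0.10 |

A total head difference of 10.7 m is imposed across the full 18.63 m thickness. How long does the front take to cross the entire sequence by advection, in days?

159

With flow normal to the layers, continuity requires the same specific discharge q through every layer.
Σ(b_i/K_i) = 10.9/0.00916 + 7.73/21.3 = 1190 d.
q = Δh / Σ(b_i/K_i) = 10.7 / 1190 = 0.008989 m/day.
In each layer the seepage velocity is v_i = q/n_i, so the layer transit time is t_i = b_i·n_i / q:
  layer 1 (sandy clay): t_1 = 10.9 × 0.06 / 0.008989 = 72.75 d
  layer 2 (karst limestone): t_2 = 7.73 × 0.10 / 0.008989 = 85.99 d
Total t = Σ t_i = 158.7 days.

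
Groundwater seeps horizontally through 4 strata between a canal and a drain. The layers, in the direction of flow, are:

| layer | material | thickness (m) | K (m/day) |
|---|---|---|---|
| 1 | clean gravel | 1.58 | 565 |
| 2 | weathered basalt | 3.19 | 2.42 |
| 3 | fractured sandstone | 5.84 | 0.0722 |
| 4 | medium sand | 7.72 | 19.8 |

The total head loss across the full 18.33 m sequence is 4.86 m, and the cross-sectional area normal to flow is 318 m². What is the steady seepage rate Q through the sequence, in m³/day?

Flow is perpendicular to layering, so the layers act in series and the equivalent K is the thickness-weighted harmonic mean.
Total thickness L = 1.58 + 3.19 + 5.84 + 7.72 = 18.33 m.
Σ(b_i/K_i) = 1.58/565 + 3.19/2.42 + 5.84/0.0722 + 7.72/19.8 = 82.60 d.
K_eq = L / Σ(b_i/K_i) = 18.33 / 82.60 = 0.2219 m/day.
Q = K_eq · A · (Δh/L) = 0.2219 × 318 × (4.86/18.33) = 18.71 m³/day.

18.7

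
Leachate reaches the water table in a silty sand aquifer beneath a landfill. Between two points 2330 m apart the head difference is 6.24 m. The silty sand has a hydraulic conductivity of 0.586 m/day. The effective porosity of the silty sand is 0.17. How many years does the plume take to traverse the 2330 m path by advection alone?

691

Hydraulic gradient i = Δh / L = 6.24 / 2330 = 0.002678.
Darcy flux q = K · i = 0.5860 × 0.002678 = 0.001569 m/day.
Seepage velocity v = q / n_e = 0.001569 / 0.17 = 0.009232 m/day.
Travel time t = L / v = 2330 / 0.009232 = 2.524e+05 days = 691.0 years.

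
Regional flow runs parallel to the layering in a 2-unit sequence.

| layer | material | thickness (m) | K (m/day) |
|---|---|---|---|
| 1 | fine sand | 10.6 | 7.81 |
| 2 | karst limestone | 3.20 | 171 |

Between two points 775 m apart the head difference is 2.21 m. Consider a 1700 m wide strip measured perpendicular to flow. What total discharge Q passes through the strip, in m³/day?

3050

Flow is parallel to layering, so each bed carries its own Darcy discharge and the transmissivities add.
Σ(K_i·b_i) = 7.81×10.6 + 171×3.20 = 630.0 m²/day.
Hydraulic gradient i = Δh / L = 2.21 / 775 = 0.002852.
Q = Σ(K_i·b_i) · W · i = 630.0 × 1700 × 0.002852 = 3054 m³/day.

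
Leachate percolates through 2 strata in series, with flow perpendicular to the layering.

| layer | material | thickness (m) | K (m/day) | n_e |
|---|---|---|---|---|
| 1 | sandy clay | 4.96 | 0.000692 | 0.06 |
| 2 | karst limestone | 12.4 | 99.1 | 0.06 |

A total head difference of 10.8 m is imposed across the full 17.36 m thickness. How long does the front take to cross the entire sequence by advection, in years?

1.89

With flow normal to the layers, continuity requires the same specific discharge q through every layer.
Σ(b_i/K_i) = 4.96/0.000692 + 12.4/99.1 = 7168 d.
q = Δh / Σ(b_i/K_i) = 10.8 / 7168 = 0.001507 m/day.
In each layer the seepage velocity is v_i = q/n_i, so the layer transit time is t_i = b_i·n_i / q:
  layer 1 (sandy clay): t_1 = 4.96 × 0.06 / 0.001507 = 197.5 d
  layer 2 (karst limestone): t_2 = 12.4 × 0.06 / 0.001507 = 493.8 d
Total t = Σ t_i = 691.3 days = 1.893 years.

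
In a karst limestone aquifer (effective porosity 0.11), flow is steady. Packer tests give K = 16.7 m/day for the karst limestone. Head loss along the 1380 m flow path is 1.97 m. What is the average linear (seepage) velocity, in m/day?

Hydraulic gradient i = Δh / L = 1.97 / 1380 = 0.001428.
Darcy flux q = K · i = 16.70 × 0.001428 = 0.02384 m/day.
Seepage velocity v = q / n_e = 0.02384 / 0.11 = 0.2167 m/day.

0.217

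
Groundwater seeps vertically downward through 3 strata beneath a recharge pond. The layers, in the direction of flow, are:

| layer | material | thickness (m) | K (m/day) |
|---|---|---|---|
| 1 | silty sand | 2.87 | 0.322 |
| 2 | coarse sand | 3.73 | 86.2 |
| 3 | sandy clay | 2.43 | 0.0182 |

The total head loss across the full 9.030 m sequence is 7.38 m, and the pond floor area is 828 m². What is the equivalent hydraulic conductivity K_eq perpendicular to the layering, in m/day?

0.0634

Flow is perpendicular to layering, so the layers act in series and the equivalent K is the thickness-weighted harmonic mean.
Total thickness L = 2.87 + 3.73 + 2.43 = 9.030 m.
Σ(b_i/K_i) = 2.87/0.322 + 3.73/86.2 + 2.43/0.0182 = 142.5 d.
K_eq = L / Σ(b_i/K_i) = 9.030 / 142.5 = 0.06338 m/day.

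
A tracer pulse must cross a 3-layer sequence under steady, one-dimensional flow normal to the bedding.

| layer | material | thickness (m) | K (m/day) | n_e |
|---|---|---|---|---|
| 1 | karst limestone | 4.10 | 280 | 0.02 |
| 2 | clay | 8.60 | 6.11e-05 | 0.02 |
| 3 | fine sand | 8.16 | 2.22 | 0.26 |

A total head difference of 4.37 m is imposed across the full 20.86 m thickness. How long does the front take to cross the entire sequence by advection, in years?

209

With flow normal to the layers, continuity requires the same specific discharge q through every layer.
Σ(b_i/K_i) = 4.10/280 + 8.60/6.11e-05 + 8.16/2.22 = 1.408e+05 d.
q = Δh / Σ(b_i/K_i) = 4.37 / 1.408e+05 = 3.105e-05 m/day.
In each layer the seepage velocity is v_i = q/n_i, so the layer transit time is t_i = b_i·n_i / q:
  layer 1 (karst limestone): t_1 = 4.10 × 0.02 / 3.105e-05 = 2641 d
  layer 2 (clay): t_2 = 8.60 × 0.02 / 3.105e-05 = 5540 d
  layer 3 (fine sand): t_3 = 8.16 × 0.26 / 3.105e-05 = 68336 d
Total t = Σ t_i = 76517 days = 209.5 years.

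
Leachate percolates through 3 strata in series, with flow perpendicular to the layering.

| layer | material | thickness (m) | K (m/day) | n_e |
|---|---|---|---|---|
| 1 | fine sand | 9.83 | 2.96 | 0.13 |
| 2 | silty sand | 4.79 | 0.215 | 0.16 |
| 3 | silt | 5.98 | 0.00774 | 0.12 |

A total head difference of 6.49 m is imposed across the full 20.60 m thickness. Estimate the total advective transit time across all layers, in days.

With flow normal to the layers, continuity requires the same specific discharge q through every layer.
Σ(b_i/K_i) = 9.83/2.96 + 4.79/0.215 + 5.98/0.00774 = 798.2 d.
q = Δh / Σ(b_i/K_i) = 6.49 / 798.2 = 0.008131 m/day.
In each layer the seepage velocity is v_i = q/n_i, so the layer transit time is t_i = b_i·n_i / q:
  layer 1 (fine sand): t_1 = 9.83 × 0.13 / 0.008131 = 157.2 d
  layer 2 (silty sand): t_2 = 4.79 × 0.16 / 0.008131 = 94.26 d
  layer 3 (silt): t_3 = 5.98 × 0.12 / 0.008131 = 88.26 d
Total t = Σ t_i = 339.7 days.

340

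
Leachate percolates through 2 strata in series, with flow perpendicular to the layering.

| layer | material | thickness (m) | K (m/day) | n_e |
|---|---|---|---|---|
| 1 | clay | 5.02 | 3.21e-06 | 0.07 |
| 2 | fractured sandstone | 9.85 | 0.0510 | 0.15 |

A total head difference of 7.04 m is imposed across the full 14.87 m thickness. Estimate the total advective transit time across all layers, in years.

1110

With flow normal to the layers, continuity requires the same specific discharge q through every layer.
Σ(b_i/K_i) = 5.02/3.21e-06 + 9.85/0.0510 = 1.564e+06 d.
q = Δh / Σ(b_i/K_i) = 7.04 / 1.564e+06 = 4.501e-06 m/day.
In each layer the seepage velocity is v_i = q/n_i, so the layer transit time is t_i = b_i·n_i / q:
  layer 1 (clay): t_1 = 5.02 × 0.07 / 4.501e-06 = 78070 d
  layer 2 (fractured sandstone): t_2 = 9.85 × 0.15 / 4.501e-06 = 3.283e+05 d
Total t = Σ t_i = 4.063e+05 days = 1112 years.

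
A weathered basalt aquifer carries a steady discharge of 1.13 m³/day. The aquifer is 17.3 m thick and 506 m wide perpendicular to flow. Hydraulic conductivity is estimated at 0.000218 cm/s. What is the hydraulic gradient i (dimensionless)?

0.000685

Convert K: 0.000218 cm/s × 864 = 0.1884 m/day.
Cross-sectional area A = 506 × 17.3 = 8754 m².
From Q = K·A·i, i = Q / (K·A) = 1.13 / (0.1884 × 8754) = 0.0006853.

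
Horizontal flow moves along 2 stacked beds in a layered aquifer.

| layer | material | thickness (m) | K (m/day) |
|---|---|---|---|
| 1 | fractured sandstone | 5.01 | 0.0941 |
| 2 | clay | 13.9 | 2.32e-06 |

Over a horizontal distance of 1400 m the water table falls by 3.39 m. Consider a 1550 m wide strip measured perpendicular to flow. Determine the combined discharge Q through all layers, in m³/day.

Flow is parallel to layering, so each bed carries its own Darcy discharge and the transmissivities add.
Σ(K_i·b_i) = 0.0941×5.01 + 2.32e-06×13.9 = 0.4715 m²/day.
Hydraulic gradient i = Δh / L = 3.39 / 1400 = 0.002421.
Q = Σ(K_i·b_i) · W · i = 0.4715 × 1550 × 0.002421 = 1.770 m³/day.

1.77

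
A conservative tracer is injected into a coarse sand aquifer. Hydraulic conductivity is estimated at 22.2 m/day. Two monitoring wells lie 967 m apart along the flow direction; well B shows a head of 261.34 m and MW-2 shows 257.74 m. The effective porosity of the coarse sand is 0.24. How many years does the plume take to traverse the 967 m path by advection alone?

7.69

Hydraulic gradient i = (261.34 − 257.74) / 967 = 3.6 / 967 = 0.003723.
Darcy flux q = K · i = 22.20 × 0.003723 = 0.08265 m/day.
Seepage velocity v = q / n_e = 0.08265 / 0.24 = 0.3444 m/day.
Travel time t = L / v = 967 / 0.3444 = 2808 days = 7.688 years.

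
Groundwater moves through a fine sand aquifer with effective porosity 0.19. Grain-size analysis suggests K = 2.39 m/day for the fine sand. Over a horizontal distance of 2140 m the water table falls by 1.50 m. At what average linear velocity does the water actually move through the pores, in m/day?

0.00882

Hydraulic gradient i = Δh / L = 1.50 / 2140 = 0.0007009.
Darcy flux q = K · i = 2.390 × 0.0007009 = 0.001675 m/day.
Seepage velocity v = q / n_e = 0.001675 / 0.19 = 0.008817 m/day.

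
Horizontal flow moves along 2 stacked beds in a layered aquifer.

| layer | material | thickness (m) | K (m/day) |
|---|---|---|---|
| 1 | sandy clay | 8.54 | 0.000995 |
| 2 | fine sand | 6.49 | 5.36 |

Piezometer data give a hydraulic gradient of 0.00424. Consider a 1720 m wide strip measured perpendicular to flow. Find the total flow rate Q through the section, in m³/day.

Flow is parallel to layering, so each bed carries its own Darcy discharge and the transmissivities add.
Σ(K_i·b_i) = 0.000995×8.54 + 5.36×6.49 = 34.79 m²/day.
Hydraulic gradient i = 0.00424.
Q = Σ(K_i·b_i) · W · i = 34.79 × 1720 × 0.004240 = 253.8 m³/day.

254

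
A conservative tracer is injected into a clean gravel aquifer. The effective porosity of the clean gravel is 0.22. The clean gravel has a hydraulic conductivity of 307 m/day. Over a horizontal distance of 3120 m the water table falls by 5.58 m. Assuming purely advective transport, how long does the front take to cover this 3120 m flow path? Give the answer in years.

3.42

Hydraulic gradient i = Δh / L = 5.58 / 3120 = 0.001788.
Darcy flux q = K · i = 307.0 × 0.001788 = 0.5491 m/day.
Seepage velocity v = q / n_e = 0.5491 / 0.22 = 2.496 m/day.
Travel time t = L / v = 3120 / 2.496 = 1250 days = 3.423 years.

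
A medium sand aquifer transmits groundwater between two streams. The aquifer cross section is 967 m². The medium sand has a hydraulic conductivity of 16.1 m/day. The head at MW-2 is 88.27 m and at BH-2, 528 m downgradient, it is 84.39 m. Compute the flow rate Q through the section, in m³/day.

114

Hydraulic gradient i = (88.27 − 84.39) / 528 = 3.88 / 528 = 0.007348.
Darcy's law: Q = K · A · i = 16.10 × 967.0 × 0.007348 = 114.4 m³/day.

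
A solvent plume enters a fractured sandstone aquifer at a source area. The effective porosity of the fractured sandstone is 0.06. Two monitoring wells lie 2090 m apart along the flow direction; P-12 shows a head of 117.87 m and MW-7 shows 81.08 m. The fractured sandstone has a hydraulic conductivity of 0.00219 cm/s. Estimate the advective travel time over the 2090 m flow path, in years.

10.3

Convert K: 0.00219 cm/s × 864 = 1.892 m/day.
Hydraulic gradient i = (117.87 − 81.08) / 2090 = 36.79 / 2090 = 0.01760.
Darcy flux q = K · i = 1.892 × 0.01760 = 0.03331 m/day.
Seepage velocity v = q / n_e = 0.03331 / 0.06 = 0.5551 m/day.
Travel time t = L / v = 2090 / 0.5551 = 3765 days = 10.31 years.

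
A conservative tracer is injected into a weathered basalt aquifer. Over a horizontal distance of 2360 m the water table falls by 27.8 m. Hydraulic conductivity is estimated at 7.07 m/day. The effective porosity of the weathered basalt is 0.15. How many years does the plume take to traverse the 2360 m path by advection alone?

11.6

Hydraulic gradient i = Δh / L = 27.8 / 2360 = 0.01178.
Darcy flux q = K · i = 7.070 × 0.01178 = 0.08328 m/day.
Seepage velocity v = q / n_e = 0.08328 / 0.15 = 0.5552 m/day.
Travel time t = L / v = 2360 / 0.5552 = 4251 days = 11.64 years.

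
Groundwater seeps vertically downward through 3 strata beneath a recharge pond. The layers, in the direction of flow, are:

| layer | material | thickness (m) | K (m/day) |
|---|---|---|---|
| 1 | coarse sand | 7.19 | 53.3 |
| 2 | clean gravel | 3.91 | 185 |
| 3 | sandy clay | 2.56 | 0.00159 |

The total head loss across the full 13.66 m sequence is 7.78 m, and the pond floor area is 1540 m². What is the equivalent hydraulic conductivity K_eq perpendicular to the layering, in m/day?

Flow is perpendicular to layering, so the layers act in series and the equivalent K is the thickness-weighted harmonic mean.
Total thickness L = 7.19 + 3.91 + 2.56 = 13.66 m.
Σ(b_i/K_i) = 7.19/53.3 + 3.91/185 + 2.56/0.00159 = 1610 d.
K_eq = L / Σ(b_i/K_i) = 13.66 / 1610 = 0.008483 m/day.

0.00848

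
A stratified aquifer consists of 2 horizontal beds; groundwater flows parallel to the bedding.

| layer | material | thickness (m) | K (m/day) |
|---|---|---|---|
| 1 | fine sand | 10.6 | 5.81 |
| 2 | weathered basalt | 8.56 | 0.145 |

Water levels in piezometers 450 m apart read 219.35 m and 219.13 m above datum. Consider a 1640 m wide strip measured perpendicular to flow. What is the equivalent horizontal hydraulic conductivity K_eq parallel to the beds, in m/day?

Flow is parallel to layering, so each bed carries its own Darcy discharge and the transmissivities add.
Σ(K_i·b_i) = 5.81×10.6 + 0.145×8.56 = 62.83 m²/day.
Total thickness b = 19.16 m, so K_eq = Σ(K_i·b_i)/b = 3.279 m/day.

3.28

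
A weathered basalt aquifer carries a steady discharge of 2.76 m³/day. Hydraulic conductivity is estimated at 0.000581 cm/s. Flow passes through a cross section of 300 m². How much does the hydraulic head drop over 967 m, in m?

Convert K: 0.000581 cm/s × 864 = 0.5020 m/day.
From Q = K·A·i, i = Q / (K·A) = 2.76 / (0.5020 × 300.0) = 0.01833.
Head loss Δh = i · L = 0.01833 × 967 = 17.72 m.

17.7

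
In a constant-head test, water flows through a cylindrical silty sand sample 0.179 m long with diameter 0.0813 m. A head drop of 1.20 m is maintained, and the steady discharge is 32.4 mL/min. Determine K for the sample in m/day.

Cross-sectional area A = π·(d/2)² = π × (0.0813/2)² = 0.005191 m².
Convert discharge: 32.4 mL/min = 5.400e-07 m³/s.
Darcy's law rearranged: K = Q·L / (A·Δh) = 5.400e-07 × 0.179 / (0.005191 × 1.20) = 1.552e-05 m/s = 1.341 m/day.

1.34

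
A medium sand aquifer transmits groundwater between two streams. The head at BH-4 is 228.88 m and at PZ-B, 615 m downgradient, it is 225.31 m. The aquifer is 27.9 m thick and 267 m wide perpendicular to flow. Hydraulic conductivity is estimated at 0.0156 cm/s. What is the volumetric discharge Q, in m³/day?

Convert K: 0.0156 cm/s × 864 = 13.48 m/day.
Cross-sectional area A = 267 × 27.9 = 7449 m².
Hydraulic gradient i = (228.88 − 225.31) / 615 = 3.57 / 615 = 0.005805.
Darcy's law: Q = K · A · i = 13.48 × 7449 × 0.005805 = 582.8 m³/day.

583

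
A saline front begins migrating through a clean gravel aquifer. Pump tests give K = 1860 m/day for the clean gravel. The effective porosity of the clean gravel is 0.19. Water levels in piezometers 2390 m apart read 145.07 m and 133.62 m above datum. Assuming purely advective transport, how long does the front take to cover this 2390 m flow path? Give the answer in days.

51.0

Hydraulic gradient i = (145.07 − 133.62) / 2390 = 11.45 / 2390 = 0.004791.
Darcy flux q = K · i = 1860 × 0.004791 = 8.911 m/day.
Seepage velocity v = q / n_e = 8.911 / 0.19 = 46.90 m/day.
Travel time t = L / v = 2390 / 46.90 = 50.96 days.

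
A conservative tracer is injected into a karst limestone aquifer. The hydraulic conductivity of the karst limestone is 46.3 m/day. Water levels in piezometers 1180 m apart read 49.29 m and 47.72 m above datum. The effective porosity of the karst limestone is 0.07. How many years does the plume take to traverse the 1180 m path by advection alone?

3.67

Hydraulic gradient i = (49.29 − 47.72) / 1180 = 1.57 / 1180 = 0.001331.
Darcy flux q = K · i = 46.30 × 0.001331 = 0.06160 m/day.
Seepage velocity v = q / n_e = 0.06160 / 0.07 = 0.8800 m/day.
Travel time t = L / v = 1180 / 0.8800 = 1341 days = 3.671 years.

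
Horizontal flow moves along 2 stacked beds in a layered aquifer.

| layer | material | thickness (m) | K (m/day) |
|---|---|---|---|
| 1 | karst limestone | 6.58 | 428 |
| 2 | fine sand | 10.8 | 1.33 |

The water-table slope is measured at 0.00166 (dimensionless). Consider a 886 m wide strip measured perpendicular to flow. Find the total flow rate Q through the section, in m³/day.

4160

Flow is parallel to layering, so each bed carries its own Darcy discharge and the transmissivities add.
Σ(K_i·b_i) = 428×6.58 + 1.33×10.8 = 2831 m²/day.
Hydraulic gradient i = 0.00166.
Q = Σ(K_i·b_i) · W · i = 2831 × 886 × 0.001660 = 4163 m³/day.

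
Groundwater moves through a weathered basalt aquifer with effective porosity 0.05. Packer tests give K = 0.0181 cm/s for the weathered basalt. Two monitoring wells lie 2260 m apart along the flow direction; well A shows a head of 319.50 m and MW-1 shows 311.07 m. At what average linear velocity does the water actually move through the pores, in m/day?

Convert K: 0.0181 cm/s × 864 = 15.64 m/day.
Hydraulic gradient i = (319.50 − 311.07) / 2260 = 8.43 / 2260 = 0.003730.
Darcy flux q = K · i = 15.64 × 0.003730 = 0.05833 m/day.
Seepage velocity v = q / n_e = 0.05833 / 0.05 = 1.167 m/day.

1.17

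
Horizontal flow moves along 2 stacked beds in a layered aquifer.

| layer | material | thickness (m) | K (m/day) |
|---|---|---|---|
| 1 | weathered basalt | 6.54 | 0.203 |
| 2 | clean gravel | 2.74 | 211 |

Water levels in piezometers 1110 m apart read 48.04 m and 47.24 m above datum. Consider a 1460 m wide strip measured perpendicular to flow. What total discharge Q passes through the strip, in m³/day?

610

Flow is parallel to layering, so each bed carries its own Darcy discharge and the transmissivities add.
Σ(K_i·b_i) = 0.203×6.54 + 211×2.74 = 579.5 m²/day.
Hydraulic gradient i = (48.04 − 47.24) / 1110 = 0.8 / 1110 = 0.0007207.
Q = Σ(K_i·b_i) · W · i = 579.5 × 1460 × 0.0007207 = 609.7 m³/day.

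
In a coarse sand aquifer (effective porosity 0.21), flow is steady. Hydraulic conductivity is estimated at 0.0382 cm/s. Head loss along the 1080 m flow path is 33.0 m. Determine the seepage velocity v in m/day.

4.80

Convert K: 0.0382 cm/s × 864 = 33.00 m/day.
Hydraulic gradient i = Δh / L = 33.0 / 1080 = 0.03056.
Darcy flux q = K · i = 33.00 × 0.03056 = 1.008 m/day.
Seepage velocity v = q / n_e = 1.008 / 0.21 = 4.802 m/day.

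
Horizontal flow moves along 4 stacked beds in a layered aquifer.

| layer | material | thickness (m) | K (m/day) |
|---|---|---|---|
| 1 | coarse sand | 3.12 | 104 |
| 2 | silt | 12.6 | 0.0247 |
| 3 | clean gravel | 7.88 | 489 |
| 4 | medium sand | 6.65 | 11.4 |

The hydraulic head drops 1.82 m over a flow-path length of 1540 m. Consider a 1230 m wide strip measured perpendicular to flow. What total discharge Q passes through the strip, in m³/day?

Flow is parallel to layering, so each bed carries its own Darcy discharge and the transmissivities add.
Σ(K_i·b_i) = 104×3.12 + 0.0247×12.6 + 489×7.88 + 11.4×6.65 = 4254 m²/day.
Hydraulic gradient i = Δh / L = 1.82 / 1540 = 0.001182.
Q = Σ(K_i·b_i) · W · i = 4254 × 1230 × 0.001182 = 6184 m³/day.

6180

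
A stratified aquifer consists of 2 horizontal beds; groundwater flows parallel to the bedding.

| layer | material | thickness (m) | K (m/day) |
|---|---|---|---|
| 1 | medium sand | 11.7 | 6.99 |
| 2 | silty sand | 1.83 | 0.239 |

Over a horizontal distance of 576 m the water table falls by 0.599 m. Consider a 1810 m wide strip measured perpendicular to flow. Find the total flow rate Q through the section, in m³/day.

Flow is parallel to layering, so each bed carries its own Darcy discharge and the transmissivities add.
Σ(K_i·b_i) = 6.99×11.7 + 0.239×1.83 = 82.22 m²/day.
Hydraulic gradient i = Δh / L = 0.599 / 576 = 0.001040.
Q = Σ(K_i·b_i) · W · i = 82.22 × 1810 × 0.001040 = 154.8 m³/day.

155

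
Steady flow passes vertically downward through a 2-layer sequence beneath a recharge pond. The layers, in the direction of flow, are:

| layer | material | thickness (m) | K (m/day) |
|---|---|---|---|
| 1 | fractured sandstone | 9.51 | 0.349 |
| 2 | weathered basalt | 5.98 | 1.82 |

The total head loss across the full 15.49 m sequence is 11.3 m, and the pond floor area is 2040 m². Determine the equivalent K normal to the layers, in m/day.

Flow is perpendicular to layering, so the layers act in series and the equivalent K is the thickness-weighted harmonic mean.
Total thickness L = 9.51 + 5.98 = 15.49 m.
Σ(b_i/K_i) = 9.51/0.349 + 5.98/1.82 = 30.53 d.
K_eq = L / Σ(b_i/K_i) = 15.49 / 30.53 = 0.5073 m/day.

0.507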